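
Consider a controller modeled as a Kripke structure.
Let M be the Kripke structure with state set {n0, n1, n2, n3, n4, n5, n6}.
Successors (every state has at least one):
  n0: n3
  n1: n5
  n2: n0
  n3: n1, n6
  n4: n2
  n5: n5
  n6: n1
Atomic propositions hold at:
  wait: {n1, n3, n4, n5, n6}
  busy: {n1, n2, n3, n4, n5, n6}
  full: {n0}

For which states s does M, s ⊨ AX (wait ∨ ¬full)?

Sat(¬full) = {n1, n2, n3, n4, n5, n6}
Sat(wait ∨ ¬full) = {n1, n2, n3, n4, n5, n6}
Sat(AX (wait ∨ ¬full)) = {s : every successor in {n1, n2, n3, n4, n5, n6}} = {n0, n1, n3, n4, n5, n6}

{n0, n1, n3, n4, n5, n6}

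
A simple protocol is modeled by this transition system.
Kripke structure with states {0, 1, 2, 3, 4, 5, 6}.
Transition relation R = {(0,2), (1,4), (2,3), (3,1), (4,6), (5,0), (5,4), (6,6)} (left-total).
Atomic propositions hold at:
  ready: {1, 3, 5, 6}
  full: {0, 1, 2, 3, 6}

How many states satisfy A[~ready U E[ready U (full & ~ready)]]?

3

Sat(~ready) = {0, 2, 4}
Sat(full & ~ready) = {0, 2}
E[ready U (full & ~ready)]: least fixpoint, start Z0 = Sat((full & ~ready)) = {0, 2}, add states in Sat(ready) with some successor in Z. Z1 = {0, 2, 5}; fixed.
Sat(E[ready U (full & ~ready)]) = {0, 2, 5}
A[~ready U E[ready U (full & ~ready)]]: least fixpoint, start Z0 = Sat(E[ready U (full & ~ready)]) = {0, 2, 5}, add states in Sat(~ready) with every successor in Z. Already a fixed point.
Sat(A[~ready U E[ready U (full & ~ready)]]) = {0, 2, 5}
|Sat(A[~ready U E[ready U (full & ~ready)]])| = |{0, 2, 5}| = 3.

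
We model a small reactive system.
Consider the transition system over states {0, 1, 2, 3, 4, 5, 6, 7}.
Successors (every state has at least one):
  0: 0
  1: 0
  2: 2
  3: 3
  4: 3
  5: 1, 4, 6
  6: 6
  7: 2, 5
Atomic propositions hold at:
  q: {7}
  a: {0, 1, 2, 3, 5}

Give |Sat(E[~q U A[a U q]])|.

1

Sat(~q) = {0, 1, 2, 3, 4, 5, 6}
A[a U q]: least fixpoint, start Z0 = Sat(q) = {7}, add states in Sat(a) with every successor in Z. Already a fixed point.
Sat(A[a U q]) = {7}
E[~q U A[a U q]]: least fixpoint, start Z0 = Sat(A[a U q]) = {7}, add states in Sat(~q) with some successor in Z. Already a fixed point.
Sat(E[~q U A[a U q]]) = {7}
|Sat(E[~q U A[a U q]])| = |{7}| = 1.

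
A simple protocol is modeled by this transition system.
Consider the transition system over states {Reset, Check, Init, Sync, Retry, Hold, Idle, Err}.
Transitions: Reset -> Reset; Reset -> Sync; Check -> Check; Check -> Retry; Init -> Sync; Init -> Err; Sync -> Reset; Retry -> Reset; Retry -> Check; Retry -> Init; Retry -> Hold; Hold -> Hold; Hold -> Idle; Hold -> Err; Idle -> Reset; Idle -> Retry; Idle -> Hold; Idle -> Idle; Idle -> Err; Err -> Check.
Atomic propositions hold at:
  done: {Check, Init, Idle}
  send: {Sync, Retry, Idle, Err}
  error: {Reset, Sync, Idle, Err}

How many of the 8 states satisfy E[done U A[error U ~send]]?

7

Sat(~send) = {Reset, Check, Init, Hold}
A[error U ~send]: least fixpoint, start Z0 = Sat(~send) = {Reset, Check, Init, Hold}, add states in Sat(error) with every successor in Z. Z1 = {Reset, Check, Init, Sync, Hold, Err}; fixed.
Sat(A[error U ~send]) = {Reset, Check, Init, Sync, Hold, Err}
E[done U A[error U ~send]]: least fixpoint, start Z0 = Sat(A[error U ~send]) = {Reset, Check, Init, Sync, Hold, Err}, add states in Sat(done) with some successor in Z. Z1 = {Reset, Check, Init, Sync, Hold, Idle, Err}; fixed.
Sat(E[done U A[error U ~send]]) = {Reset, Check, Init, Sync, Hold, Idle, Err}
|Sat(E[done U A[error U ~send]])| = |{Reset, Check, Init, Sync, Hold, Idle, Err}| = 7.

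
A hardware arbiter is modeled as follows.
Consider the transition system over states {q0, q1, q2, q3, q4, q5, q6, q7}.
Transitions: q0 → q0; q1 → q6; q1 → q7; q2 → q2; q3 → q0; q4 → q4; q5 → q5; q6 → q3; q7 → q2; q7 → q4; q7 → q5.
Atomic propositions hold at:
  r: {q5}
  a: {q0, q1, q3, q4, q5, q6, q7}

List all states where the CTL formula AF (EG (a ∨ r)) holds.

{q0, q1, q3, q4, q5, q6, q7}

Sat(a ∨ r) = {q0, q1, q3, q4, q5, q6, q7}
EG (a ∨ r): greatest fixpoint, start Z0 = {q0, q1, q3, q4, q5, q6, q7}, keep only states in Sat with some successor in Z. Already a fixed point.
Sat(EG (a ∨ r)) = {q0, q1, q3, q4, q5, q6, q7}
AF (EG (a ∨ r)): least fixpoint, start Z0 = {q0, q1, q3, q4, q5, q6, q7}, add states with every successor in Z. Already a fixed point.
Sat(AF (EG (a ∨ r))) = {q0, q1, q3, q4, q5, q6, q7}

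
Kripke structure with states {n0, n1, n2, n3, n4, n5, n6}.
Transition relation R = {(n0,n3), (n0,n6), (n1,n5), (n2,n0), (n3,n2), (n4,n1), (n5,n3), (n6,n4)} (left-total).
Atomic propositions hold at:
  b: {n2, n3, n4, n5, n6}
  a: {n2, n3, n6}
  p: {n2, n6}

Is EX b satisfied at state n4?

No

Sat(EX b) = {s : some successor in {n2, n3, n4, n5, n6}} = {n0, n1, n3, n5, n6}
n4 ∉ Sat(EX b) = {n0, n1, n3, n5, n6}, so the formula does not hold at n4.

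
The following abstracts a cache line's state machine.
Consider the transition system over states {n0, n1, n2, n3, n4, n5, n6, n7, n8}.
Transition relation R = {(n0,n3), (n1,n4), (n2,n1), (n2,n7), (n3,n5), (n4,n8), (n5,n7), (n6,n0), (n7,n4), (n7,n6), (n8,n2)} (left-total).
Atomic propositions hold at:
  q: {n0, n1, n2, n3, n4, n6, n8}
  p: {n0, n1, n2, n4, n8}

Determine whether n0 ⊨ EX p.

Sat(EX p) = {s : some successor in {n0, n1, n2, n4, n8}} = {n1, n2, n4, n6, n7, n8}
n0 ∉ Sat(EX p) = {n1, n2, n4, n6, n7, n8}, so the formula does not hold at n0.

No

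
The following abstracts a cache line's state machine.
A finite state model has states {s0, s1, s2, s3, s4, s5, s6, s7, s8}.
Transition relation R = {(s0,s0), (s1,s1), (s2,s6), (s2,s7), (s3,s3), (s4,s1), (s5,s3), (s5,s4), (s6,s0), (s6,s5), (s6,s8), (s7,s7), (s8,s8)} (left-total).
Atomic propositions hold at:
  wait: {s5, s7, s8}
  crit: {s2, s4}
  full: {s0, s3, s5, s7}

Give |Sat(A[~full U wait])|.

3

Sat(~full) = {s1, s2, s4, s6, s8}
A[~full U wait]: least fixpoint, start Z0 = Sat(wait) = {s5, s7, s8}, add states in Sat(~full) with every successor in Z. Already a fixed point.
Sat(A[~full U wait]) = {s5, s7, s8}
|Sat(A[~full U wait])| = |{s5, s7, s8}| = 3.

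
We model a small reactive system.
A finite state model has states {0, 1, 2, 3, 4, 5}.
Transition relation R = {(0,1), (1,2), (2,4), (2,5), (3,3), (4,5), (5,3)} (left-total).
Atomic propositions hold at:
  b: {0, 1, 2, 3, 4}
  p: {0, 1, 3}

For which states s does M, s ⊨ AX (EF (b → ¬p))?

{0, 1, 2, 4}

Sat(¬p) = {2, 4, 5}
Sat(b → ¬p) = {2, 4, 5}
EF (b → ¬p): least fixpoint, start Z0 = {2, 4, 5}, add states with some successor in Z. Z1 = {1, 2, 4, 5}; Z2 = {0, 1, 2, 4, 5}; fixed.
Sat(EF (b → ¬p)) = {0, 1, 2, 4, 5}
Sat(AX (EF (b → ¬p))) = {s : every successor in {0, 1, 2, 4, 5}} = {0, 1, 2, 4}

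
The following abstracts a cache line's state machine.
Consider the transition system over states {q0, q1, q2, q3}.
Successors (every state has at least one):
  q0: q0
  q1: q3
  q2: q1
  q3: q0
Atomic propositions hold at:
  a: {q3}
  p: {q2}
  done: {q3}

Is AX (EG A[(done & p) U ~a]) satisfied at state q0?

Yes

Sat(done & p) = ∅
Sat(~a) = {q0, q1, q2}
A[(done & p) U ~a]: least fixpoint, start Z0 = Sat(~a) = {q0, q1, q2}, add states in Sat(done & p) with every successor in Z. Already a fixed point.
Sat(A[(done & p) U ~a]) = {q0, q1, q2}
EG A[(done & p) U ~a]: greatest fixpoint, start Z0 = {q0, q1, q2}, keep only states in Sat with some successor in Z. Z1 = {q0, q2}; Z2 = {q0}; fixed.
Sat(EG A[(done & p) U ~a]) = {q0}
Sat(AX (EG A[(done & p) U ~a])) = {s : every successor in {q0}} = {q0, q3}
q0 ∈ Sat(AX (EG A[(done & p) U ~a])) = {q0, q3}, so the formula holds at q0.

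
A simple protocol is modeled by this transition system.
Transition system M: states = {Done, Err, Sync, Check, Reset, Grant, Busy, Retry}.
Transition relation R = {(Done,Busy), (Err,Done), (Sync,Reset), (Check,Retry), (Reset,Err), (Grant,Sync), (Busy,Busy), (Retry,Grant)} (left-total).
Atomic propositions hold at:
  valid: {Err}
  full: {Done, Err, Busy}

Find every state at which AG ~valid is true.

{Done, Busy}

Sat(~valid) = {Done, Sync, Check, Reset, Grant, Busy, Retry}
AG ~valid: greatest fixpoint, start Z0 = {Done, Sync, Check, Reset, Grant, Busy, Retry}, keep only states in Sat with every successor in Z. Z1 = {Done, Sync, Check, Grant, Busy, Retry}; Z2 = {Done, Check, Grant, Busy, Retry}; Z3 = {Done, Check, Busy, Retry}; Z4 = {Done, Check, Busy}; Z5 = {Done, Busy}; fixed.
Sat(AG ~valid) = {Done, Busy}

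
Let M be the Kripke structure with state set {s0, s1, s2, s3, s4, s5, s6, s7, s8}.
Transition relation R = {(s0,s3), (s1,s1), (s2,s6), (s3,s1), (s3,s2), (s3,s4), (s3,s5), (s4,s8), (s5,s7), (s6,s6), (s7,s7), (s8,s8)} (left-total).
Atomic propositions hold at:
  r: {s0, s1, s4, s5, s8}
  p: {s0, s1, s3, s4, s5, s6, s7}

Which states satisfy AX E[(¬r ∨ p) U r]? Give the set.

Sat(¬r) = {s2, s3, s6, s7}
Sat(¬r ∨ p) = {s0, s1, s2, s3, s4, s5, s6, s7}
E[(¬r ∨ p) U r]: least fixpoint, start Z0 = Sat(r) = {s0, s1, s4, s5, s8}, add states in Sat(¬r ∨ p) with some successor in Z. Z1 = {s0, s1, s3, s4, s5, s8}; fixed.
Sat(E[(¬r ∨ p) U r]) = {s0, s1, s3, s4, s5, s8}
Sat(AX E[(¬r ∨ p) U r]) = {s : every successor in {s0, s1, s3, s4, s5, s8}} = {s0, s1, s4, s8}

{s0, s1, s4, s8}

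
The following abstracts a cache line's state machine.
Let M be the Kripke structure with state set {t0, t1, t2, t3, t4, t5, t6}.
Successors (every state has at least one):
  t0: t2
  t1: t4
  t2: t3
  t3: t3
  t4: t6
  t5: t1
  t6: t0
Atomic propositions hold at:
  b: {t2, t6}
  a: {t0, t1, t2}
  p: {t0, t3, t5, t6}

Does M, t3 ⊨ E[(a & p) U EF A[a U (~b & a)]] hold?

No

Sat(a & p) = {t0}
Sat(~b) = {t0, t1, t3, t4, t5}
Sat(~b & a) = {t0, t1}
A[a U (~b & a)]: least fixpoint, start Z0 = Sat((~b & a)) = {t0, t1}, add states in Sat(a) with every successor in Z. Already a fixed point.
Sat(A[a U (~b & a)]) = {t0, t1}
EF A[a U (~b & a)]: least fixpoint, start Z0 = {t0, t1}, add states with some successor in Z. Z1 = {t0, t1, t5, t6}; Z2 = {t0, t1, t4, t5, t6}; fixed.
Sat(EF A[a U (~b & a)]) = {t0, t1, t4, t5, t6}
E[(a & p) U EF A[a U (~b & a)]]: least fixpoint, start Z0 = Sat(EF A[a U (~b & a)]) = {t0, t1, t4, t5, t6}, add states in Sat(a & p) with some successor in Z. Already a fixed point.
Sat(E[(a & p) U EF A[a U (~b & a)]]) = {t0, t1, t4, t5, t6}
t3 ∉ Sat(E[(a & p) U EF A[a U (~b & a)]]) = {t0, t1, t4, t5, t6}, so the formula does not hold at t3.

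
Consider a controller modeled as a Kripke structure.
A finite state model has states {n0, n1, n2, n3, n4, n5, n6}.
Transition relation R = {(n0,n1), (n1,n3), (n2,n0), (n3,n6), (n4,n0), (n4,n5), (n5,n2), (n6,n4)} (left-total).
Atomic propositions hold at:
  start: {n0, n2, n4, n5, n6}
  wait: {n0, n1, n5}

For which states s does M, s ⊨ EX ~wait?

{n1, n3, n5, n6}

Sat(~wait) = {n2, n3, n4, n6}
Sat(EX ~wait) = {s : some successor in {n2, n3, n4, n6}} = {n1, n3, n5, n6}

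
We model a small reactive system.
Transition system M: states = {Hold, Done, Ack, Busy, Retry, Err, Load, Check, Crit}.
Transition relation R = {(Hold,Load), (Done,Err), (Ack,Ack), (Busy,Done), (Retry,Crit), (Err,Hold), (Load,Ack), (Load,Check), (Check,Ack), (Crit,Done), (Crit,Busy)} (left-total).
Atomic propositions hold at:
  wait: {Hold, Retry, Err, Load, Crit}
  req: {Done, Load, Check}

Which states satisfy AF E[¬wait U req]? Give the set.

{Hold, Done, Busy, Retry, Err, Load, Check, Crit}

Sat(¬wait) = {Done, Ack, Busy, Check}
E[¬wait U req]: least fixpoint, start Z0 = Sat(req) = {Done, Load, Check}, add states in Sat(¬wait) with some successor in Z. Z1 = {Done, Busy, Load, Check}; fixed.
Sat(E[¬wait U req]) = {Done, Busy, Load, Check}
AF E[¬wait U req]: least fixpoint, start Z0 = {Done, Busy, Load, Check}, add states with every successor in Z. Z1 = {Hold, Done, Busy, Load, Check, Crit}; Z2 = {Hold, Done, Busy, Retry, Err, Load, Check, Crit}; fixed.
Sat(AF E[¬wait U req]) = {Hold, Done, Busy, Retry, Err, Load, Check, Crit}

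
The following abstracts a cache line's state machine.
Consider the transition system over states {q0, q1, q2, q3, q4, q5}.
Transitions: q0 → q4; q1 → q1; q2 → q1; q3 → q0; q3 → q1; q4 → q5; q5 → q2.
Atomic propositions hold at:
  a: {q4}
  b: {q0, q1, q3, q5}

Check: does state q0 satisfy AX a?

Sat(AX a) = {s : every successor in {q4}} = {q0}
q0 ∈ Sat(AX a) = {q0}, so the formula holds at q0.

Yes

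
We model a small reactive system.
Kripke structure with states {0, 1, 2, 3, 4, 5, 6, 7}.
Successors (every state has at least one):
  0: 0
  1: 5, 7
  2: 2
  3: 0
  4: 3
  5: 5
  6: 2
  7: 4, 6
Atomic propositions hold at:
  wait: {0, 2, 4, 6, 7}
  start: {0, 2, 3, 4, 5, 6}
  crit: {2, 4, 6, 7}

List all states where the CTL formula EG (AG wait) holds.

{0, 2, 6}

AG wait: greatest fixpoint, start Z0 = {0, 2, 4, 6, 7}, keep only states in Sat with every successor in Z. Z1 = {0, 2, 6, 7}; Z2 = {0, 2, 6}; fixed.
Sat(AG wait) = {0, 2, 6}
EG (AG wait): greatest fixpoint, start Z0 = {0, 2, 6}, keep only states in Sat with some successor in Z. Already a fixed point.
Sat(EG (AG wait)) = {0, 2, 6}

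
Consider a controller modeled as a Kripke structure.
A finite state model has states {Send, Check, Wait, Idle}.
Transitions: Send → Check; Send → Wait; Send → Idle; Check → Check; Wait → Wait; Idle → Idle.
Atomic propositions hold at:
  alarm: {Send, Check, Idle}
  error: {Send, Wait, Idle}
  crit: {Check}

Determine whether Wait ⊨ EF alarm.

EF alarm: least fixpoint, start Z0 = {Send, Check, Idle}, add states with some successor in Z. Already a fixed point.
Sat(EF alarm) = {Send, Check, Idle}
Wait ∉ Sat(EF alarm) = {Send, Check, Idle}, so the formula does not hold at Wait.

No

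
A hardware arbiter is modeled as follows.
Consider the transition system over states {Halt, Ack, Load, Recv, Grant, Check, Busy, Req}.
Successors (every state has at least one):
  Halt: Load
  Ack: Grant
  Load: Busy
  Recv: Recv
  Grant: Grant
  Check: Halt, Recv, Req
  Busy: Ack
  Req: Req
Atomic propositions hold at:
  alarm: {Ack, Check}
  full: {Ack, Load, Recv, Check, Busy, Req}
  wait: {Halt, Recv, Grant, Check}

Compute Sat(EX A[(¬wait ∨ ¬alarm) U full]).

{Halt, Load, Recv, Check, Busy, Req}

Sat(¬wait) = {Ack, Load, Busy, Req}
Sat(¬alarm) = {Halt, Load, Recv, Grant, Busy, Req}
Sat(¬wait ∨ ¬alarm) = {Halt, Ack, Load, Recv, Grant, Busy, Req}
A[(¬wait ∨ ¬alarm) U full]: least fixpoint, start Z0 = Sat(full) = {Ack, Load, Recv, Check, Busy, Req}, add states in Sat(¬wait ∨ ¬alarm) with every successor in Z. Z1 = {Halt, Ack, Load, Recv, Check, Busy, Req}; fixed.
Sat(A[(¬wait ∨ ¬alarm) U full]) = {Halt, Ack, Load, Recv, Check, Busy, Req}
Sat(EX A[(¬wait ∨ ¬alarm) U full]) = {s : some successor in {Halt, Ack, Load, Recv, Check, Busy, Req}} = {Halt, Load, Recv, Check, Busy, Req}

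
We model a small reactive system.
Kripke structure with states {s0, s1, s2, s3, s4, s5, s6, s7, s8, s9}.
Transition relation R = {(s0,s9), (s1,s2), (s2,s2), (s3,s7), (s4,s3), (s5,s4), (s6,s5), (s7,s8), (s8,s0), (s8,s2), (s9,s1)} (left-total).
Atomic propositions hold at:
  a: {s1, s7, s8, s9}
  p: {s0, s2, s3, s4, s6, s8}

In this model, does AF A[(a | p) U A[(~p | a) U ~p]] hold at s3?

Yes

Sat(a | p) = {s0, s1, s2, s3, s4, s6, s7, s8, s9}
Sat(~p) = {s1, s5, s7, s9}
Sat(~p | a) = {s1, s5, s7, s8, s9}
A[(~p | a) U ~p]: least fixpoint, start Z0 = Sat(~p) = {s1, s5, s7, s9}, add states in Sat(~p | a) with every successor in Z. Already a fixed point.
Sat(A[(~p | a) U ~p]) = {s1, s5, s7, s9}
A[(a | p) U A[(~p | a) U ~p]]: least fixpoint, start Z0 = Sat(A[(~p | a) U ~p]) = {s1, s5, s7, s9}, add states in Sat(a | p) with every successor in Z. Z1 = {s0, s1, s3, s5, s6, s7, s9}; Z2 = {s0, s1, s3, s4, s5, s6, s7, s9}; fixed.
Sat(A[(a | p) U A[(~p | a) U ~p]]) = {s0, s1, s3, s4, s5, s6, s7, s9}
AF A[(a | p) U A[(~p | a) U ~p]]: least fixpoint, start Z0 = {s0, s1, s3, s4, s5, s6, s7, s9}, add states with every successor in Z. Already a fixed point.
Sat(AF A[(a | p) U A[(~p | a) U ~p]]) = {s0, s1, s3, s4, s5, s6, s7, s9}
s3 ∈ Sat(AF A[(a | p) U A[(~p | a) U ~p]]) = {s0, s1, s3, s4, s5, s6, s7, s9}, so the formula holds at s3.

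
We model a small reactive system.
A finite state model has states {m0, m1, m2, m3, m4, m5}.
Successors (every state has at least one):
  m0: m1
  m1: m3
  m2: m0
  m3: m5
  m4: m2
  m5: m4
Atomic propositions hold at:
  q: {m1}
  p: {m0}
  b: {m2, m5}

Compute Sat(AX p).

{m2}

Sat(AX p) = {s : every successor in {m0}} = {m2}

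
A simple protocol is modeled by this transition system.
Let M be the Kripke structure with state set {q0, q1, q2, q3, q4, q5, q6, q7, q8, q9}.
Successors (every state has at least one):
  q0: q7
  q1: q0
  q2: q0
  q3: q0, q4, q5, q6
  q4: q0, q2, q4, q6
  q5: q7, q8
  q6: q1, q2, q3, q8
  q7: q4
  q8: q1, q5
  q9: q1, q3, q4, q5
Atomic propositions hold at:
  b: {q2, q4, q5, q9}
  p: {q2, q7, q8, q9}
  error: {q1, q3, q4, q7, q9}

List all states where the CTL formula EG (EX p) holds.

Sat(EX p) = {s : some successor in {q2, q7, q8, q9}} = {q0, q4, q5, q6}
EG (EX p): greatest fixpoint, start Z0 = {q0, q4, q5, q6}, keep only states in Sat with some successor in Z. Z1 = {q4}; fixed.
Sat(EG (EX p)) = {q4}

{q4}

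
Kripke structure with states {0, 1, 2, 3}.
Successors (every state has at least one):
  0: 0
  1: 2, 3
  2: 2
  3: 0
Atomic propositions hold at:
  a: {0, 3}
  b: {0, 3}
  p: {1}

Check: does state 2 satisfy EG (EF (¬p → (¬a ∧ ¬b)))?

Sat(¬p) = {0, 2, 3}
Sat(¬a) = {1, 2}
Sat(¬b) = {1, 2}
Sat(¬a ∧ ¬b) = {1, 2}
Sat(¬p → (¬a ∧ ¬b)) = {1, 2}
EF (¬p → (¬a ∧ ¬b)): least fixpoint, start Z0 = {1, 2}, add states with some successor in Z. Already a fixed point.
Sat(EF (¬p → (¬a ∧ ¬b))) = {1, 2}
EG (EF (¬p → (¬a ∧ ¬b))): greatest fixpoint, start Z0 = {1, 2}, keep only states in Sat with some successor in Z. Already a fixed point.
Sat(EG (EF (¬p → (¬a ∧ ¬b)))) = {1, 2}
2 ∈ Sat(EG (EF (¬p → (¬a ∧ ¬b)))) = {1, 2}, so the formula holds at 2.

Yes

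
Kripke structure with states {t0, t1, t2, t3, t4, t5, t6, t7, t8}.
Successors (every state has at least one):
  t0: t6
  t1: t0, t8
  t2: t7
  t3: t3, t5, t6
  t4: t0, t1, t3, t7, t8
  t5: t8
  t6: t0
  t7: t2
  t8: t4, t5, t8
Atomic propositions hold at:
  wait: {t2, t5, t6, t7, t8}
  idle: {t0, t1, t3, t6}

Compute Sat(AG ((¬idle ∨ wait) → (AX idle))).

Sat(¬idle) = {t2, t4, t5, t7, t8}
Sat(¬idle ∨ wait) = {t2, t4, t5, t6, t7, t8}
Sat(AX idle) = {s : every successor in {t0, t1, t3, t6}} = {t0, t6}
Sat((¬idle ∨ wait) → (AX idle)) = {t0, t1, t3, t6}
AG ((¬idle ∨ wait) → (AX idle)): greatest fixpoint, start Z0 = {t0, t1, t3, t6}, keep only states in Sat with every successor in Z. Z1 = {t0, t6}; fixed.
Sat(AG ((¬idle ∨ wait) → (AX idle))) = {t0, t6}

{t0, t6}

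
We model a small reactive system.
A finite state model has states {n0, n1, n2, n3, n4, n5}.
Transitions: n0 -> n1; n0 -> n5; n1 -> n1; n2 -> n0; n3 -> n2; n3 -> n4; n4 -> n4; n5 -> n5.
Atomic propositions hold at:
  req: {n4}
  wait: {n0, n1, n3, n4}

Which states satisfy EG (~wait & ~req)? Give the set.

Sat(~wait) = {n2, n5}
Sat(~req) = {n0, n1, n2, n3, n5}
Sat(~wait & ~req) = {n2, n5}
EG (~wait & ~req): greatest fixpoint, start Z0 = {n2, n5}, keep only states in Sat with some successor in Z. Z1 = {n5}; fixed.
Sat(EG (~wait & ~req)) = {n5}

{n5}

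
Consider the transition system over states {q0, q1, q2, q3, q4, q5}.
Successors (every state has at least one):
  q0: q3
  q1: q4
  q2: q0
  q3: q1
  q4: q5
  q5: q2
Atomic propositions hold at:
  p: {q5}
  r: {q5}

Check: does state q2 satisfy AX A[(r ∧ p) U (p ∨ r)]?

No

Sat(r ∧ p) = {q5}
Sat(p ∨ r) = {q5}
A[(r ∧ p) U (p ∨ r)]: least fixpoint, start Z0 = Sat((p ∨ r)) = {q5}, add states in Sat(r ∧ p) with every successor in Z. Already a fixed point.
Sat(A[(r ∧ p) U (p ∨ r)]) = {q5}
Sat(AX A[(r ∧ p) U (p ∨ r)]) = {s : every successor in {q5}} = {q4}
q2 ∉ Sat(AX A[(r ∧ p) U (p ∨ r)]) = {q4}, so the formula does not hold at q2.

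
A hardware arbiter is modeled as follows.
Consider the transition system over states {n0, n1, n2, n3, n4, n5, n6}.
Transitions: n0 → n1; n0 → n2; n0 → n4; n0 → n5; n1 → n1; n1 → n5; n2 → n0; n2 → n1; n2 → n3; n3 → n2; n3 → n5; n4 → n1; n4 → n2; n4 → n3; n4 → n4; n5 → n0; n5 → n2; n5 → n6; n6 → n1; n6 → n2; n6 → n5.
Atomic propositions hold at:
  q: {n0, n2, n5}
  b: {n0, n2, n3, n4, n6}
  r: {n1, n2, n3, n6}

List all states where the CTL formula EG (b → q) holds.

Sat(b → q) = {n0, n1, n2, n5}
EG (b → q): greatest fixpoint, start Z0 = {n0, n1, n2, n5}, keep only states in Sat with some successor in Z. Already a fixed point.
Sat(EG (b → q)) = {n0, n1, n2, n5}

{n0, n1, n2, n5}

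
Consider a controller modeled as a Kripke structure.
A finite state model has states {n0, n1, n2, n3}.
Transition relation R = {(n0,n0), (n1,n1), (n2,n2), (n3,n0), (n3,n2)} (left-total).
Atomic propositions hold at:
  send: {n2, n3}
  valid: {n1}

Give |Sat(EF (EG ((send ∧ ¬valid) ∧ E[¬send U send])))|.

2

Sat(¬valid) = {n0, n2, n3}
Sat(send ∧ ¬valid) = {n2, n3}
Sat(¬send) = {n0, n1}
E[¬send U send]: least fixpoint, start Z0 = Sat(send) = {n2, n3}, add states in Sat(¬send) with some successor in Z. Already a fixed point.
Sat(E[¬send U send]) = {n2, n3}
Sat((send ∧ ¬valid) ∧ E[¬send U send]) = {n2, n3}
EG ((send ∧ ¬valid) ∧ E[¬send U send]): greatest fixpoint, start Z0 = {n2, n3}, keep only states in Sat with some successor in Z. Already a fixed point.
Sat(EG ((send ∧ ¬valid) ∧ E[¬send U send])) = {n2, n3}
EF (EG ((send ∧ ¬valid) ∧ E[¬send U send])): least fixpoint, start Z0 = {n2, n3}, add states with some successor in Z. Already a fixed point.
Sat(EF (EG ((send ∧ ¬valid) ∧ E[¬send U send]))) = {n2, n3}
|Sat(EF (EG ((send ∧ ¬valid) ∧ E[¬send U send])))| = |{n2, n3}| = 2.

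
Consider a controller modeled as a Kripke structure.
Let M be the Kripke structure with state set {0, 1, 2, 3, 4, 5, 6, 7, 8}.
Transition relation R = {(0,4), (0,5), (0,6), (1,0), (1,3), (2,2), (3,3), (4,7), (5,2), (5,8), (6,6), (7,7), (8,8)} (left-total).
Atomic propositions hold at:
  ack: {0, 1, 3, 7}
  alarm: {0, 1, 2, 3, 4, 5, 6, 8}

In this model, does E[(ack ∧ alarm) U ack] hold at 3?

Yes

Sat(ack ∧ alarm) = {0, 1, 3}
E[(ack ∧ alarm) U ack]: least fixpoint, start Z0 = Sat(ack) = {0, 1, 3, 7}, add states in Sat(ack ∧ alarm) with some successor in Z. Already a fixed point.
Sat(E[(ack ∧ alarm) U ack]) = {0, 1, 3, 7}
3 ∈ Sat(E[(ack ∧ alarm) U ack]) = {0, 1, 3, 7}, so the formula holds at 3.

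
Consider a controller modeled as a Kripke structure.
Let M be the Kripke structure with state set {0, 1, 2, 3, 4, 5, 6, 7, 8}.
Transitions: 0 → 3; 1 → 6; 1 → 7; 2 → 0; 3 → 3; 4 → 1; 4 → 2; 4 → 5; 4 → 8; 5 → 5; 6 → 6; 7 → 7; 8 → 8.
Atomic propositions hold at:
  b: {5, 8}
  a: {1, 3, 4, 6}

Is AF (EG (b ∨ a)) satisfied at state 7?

No

Sat(b ∨ a) = {1, 3, 4, 5, 6, 8}
EG (b ∨ a): greatest fixpoint, start Z0 = {1, 3, 4, 5, 6, 8}, keep only states in Sat with some successor in Z. Already a fixed point.
Sat(EG (b ∨ a)) = {1, 3, 4, 5, 6, 8}
AF (EG (b ∨ a)): least fixpoint, start Z0 = {1, 3, 4, 5, 6, 8}, add states with every successor in Z. Z1 = {0, 1, 3, 4, 5, 6, 8}; Z2 = {0, 1, 2, 3, 4, 5, 6, 8}; fixed.
Sat(AF (EG (b ∨ a))) = {0, 1, 2, 3, 4, 5, 6, 8}
7 ∉ Sat(AF (EG (b ∨ a))) = {0, 1, 2, 3, 4, 5, 6, 8}, so the formula does not hold at 7.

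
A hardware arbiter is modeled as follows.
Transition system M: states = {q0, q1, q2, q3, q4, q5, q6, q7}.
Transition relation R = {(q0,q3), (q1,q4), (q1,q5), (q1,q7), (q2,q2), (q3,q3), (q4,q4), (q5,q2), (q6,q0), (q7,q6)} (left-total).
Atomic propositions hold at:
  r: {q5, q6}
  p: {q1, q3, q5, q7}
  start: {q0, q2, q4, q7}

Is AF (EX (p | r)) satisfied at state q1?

Sat(p | r) = {q1, q3, q5, q6, q7}
Sat(EX (p | r)) = {s : some successor in {q1, q3, q5, q6, q7}} = {q0, q1, q3, q7}
AF (EX (p | r)): least fixpoint, start Z0 = {q0, q1, q3, q7}, add states with every successor in Z. Z1 = {q0, q1, q3, q6, q7}; fixed.
Sat(AF (EX (p | r))) = {q0, q1, q3, q6, q7}
q1 ∈ Sat(AF (EX (p | r))) = {q0, q1, q3, q6, q7}, so the formula holds at q1.

Yes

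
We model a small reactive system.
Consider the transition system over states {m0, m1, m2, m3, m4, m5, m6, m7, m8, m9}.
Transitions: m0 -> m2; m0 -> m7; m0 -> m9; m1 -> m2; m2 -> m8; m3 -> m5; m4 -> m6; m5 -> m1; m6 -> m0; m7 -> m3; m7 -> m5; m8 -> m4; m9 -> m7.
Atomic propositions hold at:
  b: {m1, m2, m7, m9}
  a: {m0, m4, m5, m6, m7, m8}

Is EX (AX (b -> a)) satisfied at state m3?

No

Sat(b -> a) = {m0, m3, m4, m5, m6, m7, m8}
Sat(AX (b -> a)) = {s : every successor in {m0, m3, m4, m5, m6, m7, m8}} = {m2, m3, m4, m6, m7, m8, m9}
Sat(EX (AX (b -> a))) = {s : some successor in {m2, m3, m4, m6, m7, m8, m9}} = {m0, m1, m2, m4, m7, m8, m9}
m3 ∉ Sat(EX (AX (b -> a))) = {m0, m1, m2, m4, m7, m8, m9}, so the formula does not hold at m3.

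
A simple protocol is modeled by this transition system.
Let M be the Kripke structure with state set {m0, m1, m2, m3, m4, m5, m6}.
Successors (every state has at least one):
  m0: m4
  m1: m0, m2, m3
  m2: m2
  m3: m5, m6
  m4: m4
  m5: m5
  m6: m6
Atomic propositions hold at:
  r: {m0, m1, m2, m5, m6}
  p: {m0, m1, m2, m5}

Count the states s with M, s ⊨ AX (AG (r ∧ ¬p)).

1

Sat(¬p) = {m3, m4, m6}
Sat(r ∧ ¬p) = {m6}
AG (r ∧ ¬p): greatest fixpoint, start Z0 = {m6}, keep only states in Sat with every successor in Z. Already a fixed point.
Sat(AG (r ∧ ¬p)) = {m6}
Sat(AX (AG (r ∧ ¬p))) = {s : every successor in {m6}} = {m6}
|Sat(AX (AG (r ∧ ¬p)))| = |{m6}| = 1.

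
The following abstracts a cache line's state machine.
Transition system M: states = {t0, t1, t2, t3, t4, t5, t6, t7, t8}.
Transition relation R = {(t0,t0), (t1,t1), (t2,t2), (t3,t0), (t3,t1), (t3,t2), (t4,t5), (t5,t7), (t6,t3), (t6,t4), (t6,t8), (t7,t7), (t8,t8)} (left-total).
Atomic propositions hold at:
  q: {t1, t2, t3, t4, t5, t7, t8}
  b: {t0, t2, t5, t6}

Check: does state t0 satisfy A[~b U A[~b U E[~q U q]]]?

No

Sat(~b) = {t1, t3, t4, t7, t8}
Sat(~q) = {t0, t6}
E[~q U q]: least fixpoint, start Z0 = Sat(q) = {t1, t2, t3, t4, t5, t7, t8}, add states in Sat(~q) with some successor in Z. Z1 = {t1, t2, t3, t4, t5, t6, t7, t8}; fixed.
Sat(E[~q U q]) = {t1, t2, t3, t4, t5, t6, t7, t8}
A[~b U E[~q U q]]: least fixpoint, start Z0 = Sat(E[~q U q]) = {t1, t2, t3, t4, t5, t6, t7, t8}, add states in Sat(~b) with every successor in Z. Already a fixed point.
Sat(A[~b U E[~q U q]]) = {t1, t2, t3, t4, t5, t6, t7, t8}
A[~b U A[~b U E[~q U q]]]: least fixpoint, start Z0 = Sat(A[~b U E[~q U q]]) = {t1, t2, t3, t4, t5, t6, t7, t8}, add states in Sat(~b) with every successor in Z. Already a fixed point.
Sat(A[~b U A[~b U E[~q U q]]]) = {t1, t2, t3, t4, t5, t6, t7, t8}
t0 ∉ Sat(A[~b U A[~b U E[~q U q]]]) = {t1, t2, t3, t4, t5, t6, t7, t8}, so the formula does not hold at t0.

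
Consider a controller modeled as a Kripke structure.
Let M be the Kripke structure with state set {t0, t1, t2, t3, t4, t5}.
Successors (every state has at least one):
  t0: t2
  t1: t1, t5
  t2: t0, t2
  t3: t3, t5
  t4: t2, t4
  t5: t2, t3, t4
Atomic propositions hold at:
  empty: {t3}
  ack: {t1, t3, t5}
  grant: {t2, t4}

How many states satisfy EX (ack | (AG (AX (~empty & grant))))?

3

Sat(~empty) = {t0, t1, t2, t4, t5}
Sat(~empty & grant) = {t2, t4}
Sat(AX (~empty & grant)) = {s : every successor in {t2, t4}} = {t0, t4}
AG (AX (~empty & grant)): greatest fixpoint, start Z0 = {t0, t4}, keep only states in Sat with every successor in Z. Z1 = ∅; fixed.
Sat(AG (AX (~empty & grant))) = ∅
Sat(ack | (AG (AX (~empty & grant)))) = {t1, t3, t5}
Sat(EX (ack | (AG (AX (~empty & grant))))) = {s : some successor in {t1, t3, t5}} = {t1, t3, t5}
|Sat(EX (ack | (AG (AX (~empty & grant)))))| = |{t1, t3, t5}| = 3.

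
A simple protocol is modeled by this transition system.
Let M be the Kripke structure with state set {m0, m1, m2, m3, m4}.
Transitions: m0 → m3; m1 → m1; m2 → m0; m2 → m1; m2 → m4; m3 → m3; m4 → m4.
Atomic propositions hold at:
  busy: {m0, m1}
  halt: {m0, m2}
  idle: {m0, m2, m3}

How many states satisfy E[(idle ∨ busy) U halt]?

Sat(idle ∨ busy) = {m0, m1, m2, m3}
E[(idle ∨ busy) U halt]: least fixpoint, start Z0 = Sat(halt) = {m0, m2}, add states in Sat(idle ∨ busy) with some successor in Z. Already a fixed point.
Sat(E[(idle ∨ busy) U halt]) = {m0, m2}
|Sat(E[(idle ∨ busy) U halt])| = |{m0, m2}| = 2.

2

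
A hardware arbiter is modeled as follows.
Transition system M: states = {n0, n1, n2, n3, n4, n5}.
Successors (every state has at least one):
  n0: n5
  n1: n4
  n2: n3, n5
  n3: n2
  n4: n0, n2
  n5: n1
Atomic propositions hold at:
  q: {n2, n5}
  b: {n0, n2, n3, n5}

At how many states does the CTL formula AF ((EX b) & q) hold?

2

Sat(EX b) = {s : some successor in {n0, n2, n3, n5}} = {n0, n2, n3, n4}
Sat((EX b) & q) = {n2}
AF ((EX b) & q): least fixpoint, start Z0 = {n2}, add states with every successor in Z. Z1 = {n2, n3}; fixed.
Sat(AF ((EX b) & q)) = {n2, n3}
|Sat(AF ((EX b) & q))| = |{n2, n3}| = 2.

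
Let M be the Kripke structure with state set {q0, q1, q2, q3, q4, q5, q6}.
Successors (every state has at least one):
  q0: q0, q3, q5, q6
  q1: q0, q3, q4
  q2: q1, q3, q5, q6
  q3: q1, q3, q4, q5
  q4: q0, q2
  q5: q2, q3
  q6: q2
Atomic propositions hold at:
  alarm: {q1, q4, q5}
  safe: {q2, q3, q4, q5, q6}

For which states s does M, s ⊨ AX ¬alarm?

Sat(¬alarm) = {q0, q2, q3, q6}
Sat(AX ¬alarm) = {s : every successor in {q0, q2, q3, q6}} = {q4, q5, q6}

{q4, q5, q6}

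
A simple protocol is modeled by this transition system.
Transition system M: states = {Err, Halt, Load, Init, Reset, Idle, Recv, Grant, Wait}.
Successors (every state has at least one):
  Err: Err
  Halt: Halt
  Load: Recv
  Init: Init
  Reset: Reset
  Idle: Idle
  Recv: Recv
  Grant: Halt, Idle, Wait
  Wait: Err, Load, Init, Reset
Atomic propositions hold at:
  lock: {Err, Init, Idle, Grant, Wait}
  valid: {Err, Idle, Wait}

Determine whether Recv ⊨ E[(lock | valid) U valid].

No

Sat(lock | valid) = {Err, Init, Idle, Grant, Wait}
E[(lock | valid) U valid]: least fixpoint, start Z0 = Sat(valid) = {Err, Idle, Wait}, add states in Sat(lock | valid) with some successor in Z. Z1 = {Err, Idle, Grant, Wait}; fixed.
Sat(E[(lock | valid) U valid]) = {Err, Idle, Grant, Wait}
Recv ∉ Sat(E[(lock | valid) U valid]) = {Err, Idle, Grant, Wait}, so the formula does not hold at Recv.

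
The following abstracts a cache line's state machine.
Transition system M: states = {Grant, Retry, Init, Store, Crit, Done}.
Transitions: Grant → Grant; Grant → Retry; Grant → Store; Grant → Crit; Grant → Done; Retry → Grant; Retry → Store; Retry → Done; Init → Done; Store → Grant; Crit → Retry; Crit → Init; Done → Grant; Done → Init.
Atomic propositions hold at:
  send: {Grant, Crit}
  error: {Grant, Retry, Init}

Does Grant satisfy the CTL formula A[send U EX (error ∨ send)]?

Yes

Sat(error ∨ send) = {Grant, Retry, Init, Crit}
Sat(EX (error ∨ send)) = {s : some successor in {Grant, Retry, Init, Crit}} = {Grant, Retry, Store, Crit, Done}
A[send U EX (error ∨ send)]: least fixpoint, start Z0 = Sat(EX (error ∨ send)) = {Grant, Retry, Store, Crit, Done}, add states in Sat(send) with every successor in Z. Already a fixed point.
Sat(A[send U EX (error ∨ send)]) = {Grant, Retry, Store, Crit, Done}
Grant ∈ Sat(A[send U EX (error ∨ send)]) = {Grant, Retry, Store, Crit, Done}, so the formula holds at Grant.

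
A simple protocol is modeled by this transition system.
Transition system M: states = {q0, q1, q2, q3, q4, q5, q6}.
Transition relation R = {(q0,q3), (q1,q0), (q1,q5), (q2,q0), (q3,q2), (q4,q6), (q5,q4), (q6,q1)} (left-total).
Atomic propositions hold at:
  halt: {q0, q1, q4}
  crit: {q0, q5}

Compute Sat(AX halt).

Sat(AX halt) = {s : every successor in {q0, q1, q4}} = {q2, q5, q6}

{q2, q5, q6}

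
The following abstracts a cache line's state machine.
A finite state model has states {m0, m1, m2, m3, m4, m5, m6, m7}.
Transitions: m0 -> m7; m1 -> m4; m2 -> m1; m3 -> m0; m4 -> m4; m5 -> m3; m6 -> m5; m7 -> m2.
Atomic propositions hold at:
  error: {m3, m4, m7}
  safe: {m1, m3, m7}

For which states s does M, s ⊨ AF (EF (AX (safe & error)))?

Sat(safe & error) = {m3, m7}
Sat(AX (safe & error)) = {s : every successor in {m3, m7}} = {m0, m5}
EF (AX (safe & error)): least fixpoint, start Z0 = {m0, m5}, add states with some successor in Z. Z1 = {m0, m3, m5, m6}; fixed.
Sat(EF (AX (safe & error))) = {m0, m3, m5, m6}
AF (EF (AX (safe & error))): least fixpoint, start Z0 = {m0, m3, m5, m6}, add states with every successor in Z. Already a fixed point.
Sat(AF (EF (AX (safe & error)))) = {m0, m3, m5, m6}

{m0, m3, m5, m6}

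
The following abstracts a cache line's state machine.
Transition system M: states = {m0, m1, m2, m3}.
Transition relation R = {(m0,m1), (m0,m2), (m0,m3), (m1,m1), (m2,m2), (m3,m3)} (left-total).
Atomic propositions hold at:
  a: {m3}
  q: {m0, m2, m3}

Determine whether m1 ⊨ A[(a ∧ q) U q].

Sat(a ∧ q) = {m3}
A[(a ∧ q) U q]: least fixpoint, start Z0 = Sat(q) = {m0, m2, m3}, add states in Sat(a ∧ q) with every successor in Z. Already a fixed point.
Sat(A[(a ∧ q) U q]) = {m0, m2, m3}
m1 ∉ Sat(A[(a ∧ q) U q]) = {m0, m2, m3}, so the formula does not hold at m1.

No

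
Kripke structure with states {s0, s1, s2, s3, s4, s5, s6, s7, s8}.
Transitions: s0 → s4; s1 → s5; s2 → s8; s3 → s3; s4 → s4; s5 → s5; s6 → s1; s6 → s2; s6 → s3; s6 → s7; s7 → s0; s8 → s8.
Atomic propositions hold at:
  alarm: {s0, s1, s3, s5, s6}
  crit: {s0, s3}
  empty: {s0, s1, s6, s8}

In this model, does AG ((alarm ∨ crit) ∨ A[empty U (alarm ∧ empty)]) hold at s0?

Sat(alarm ∨ crit) = {s0, s1, s3, s5, s6}
Sat(alarm ∧ empty) = {s0, s1, s6}
A[empty U (alarm ∧ empty)]: least fixpoint, start Z0 = Sat((alarm ∧ empty)) = {s0, s1, s6}, add states in Sat(empty) with every successor in Z. Already a fixed point.
Sat(A[empty U (alarm ∧ empty)]) = {s0, s1, s6}
Sat((alarm ∨ crit) ∨ A[empty U (alarm ∧ empty)]) = {s0, s1, s3, s5, s6}
AG ((alarm ∨ crit) ∨ A[empty U (alarm ∧ empty)]): greatest fixpoint, start Z0 = {s0, s1, s3, s5, s6}, keep only states in Sat with every successor in Z. Z1 = {s1, s3, s5}; fixed.
Sat(AG ((alarm ∨ crit) ∨ A[empty U (alarm ∧ empty)])) = {s1, s3, s5}
s0 ∉ Sat(AG ((alarm ∨ crit) ∨ A[empty U (alarm ∧ empty)])) = {s1, s3, s5}, so the formula does not hold at s0.

No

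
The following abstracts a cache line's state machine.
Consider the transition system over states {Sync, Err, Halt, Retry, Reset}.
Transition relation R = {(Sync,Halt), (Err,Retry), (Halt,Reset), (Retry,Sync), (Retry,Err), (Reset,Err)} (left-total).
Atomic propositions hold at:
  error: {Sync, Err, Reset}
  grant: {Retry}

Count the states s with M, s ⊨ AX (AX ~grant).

3

Sat(~grant) = {Sync, Err, Halt, Reset}
Sat(AX ~grant) = {s : every successor in {Sync, Err, Halt, Reset}} = {Sync, Halt, Retry, Reset}
Sat(AX (AX ~grant)) = {s : every successor in {Sync, Halt, Retry, Reset}} = {Sync, Err, Halt}
|Sat(AX (AX ~grant))| = |{Sync, Err, Halt}| = 3.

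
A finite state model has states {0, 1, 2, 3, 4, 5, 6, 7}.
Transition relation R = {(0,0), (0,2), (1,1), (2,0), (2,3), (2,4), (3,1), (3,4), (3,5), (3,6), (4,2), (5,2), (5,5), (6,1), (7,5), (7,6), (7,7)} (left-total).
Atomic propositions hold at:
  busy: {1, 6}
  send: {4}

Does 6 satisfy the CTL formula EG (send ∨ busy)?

Sat(send ∨ busy) = {1, 4, 6}
EG (send ∨ busy): greatest fixpoint, start Z0 = {1, 4, 6}, keep only states in Sat with some successor in Z. Z1 = {1, 6}; fixed.
Sat(EG (send ∨ busy)) = {1, 6}
6 ∈ Sat(EG (send ∨ busy)) = {1, 6}, so the formula holds at 6.

Yes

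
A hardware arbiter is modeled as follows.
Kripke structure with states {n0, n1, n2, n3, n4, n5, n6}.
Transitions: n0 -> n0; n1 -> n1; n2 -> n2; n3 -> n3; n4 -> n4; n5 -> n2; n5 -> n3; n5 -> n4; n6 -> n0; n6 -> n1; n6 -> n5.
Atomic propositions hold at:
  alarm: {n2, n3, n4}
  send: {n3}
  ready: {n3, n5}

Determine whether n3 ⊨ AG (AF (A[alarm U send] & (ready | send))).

A[alarm U send]: least fixpoint, start Z0 = Sat(send) = {n3}, add states in Sat(alarm) with every successor in Z. Already a fixed point.
Sat(A[alarm U send]) = {n3}
Sat(ready | send) = {n3, n5}
Sat(A[alarm U send] & (ready | send)) = {n3}
AF (A[alarm U send] & (ready | send)): least fixpoint, start Z0 = {n3}, add states with every successor in Z. Already a fixed point.
Sat(AF (A[alarm U send] & (ready | send))) = {n3}
AG (AF (A[alarm U send] & (ready | send))): greatest fixpoint, start Z0 = {n3}, keep only states in Sat with every successor in Z. Already a fixed point.
Sat(AG (AF (A[alarm U send] & (ready | send)))) = {n3}
n3 ∈ Sat(AG (AF (A[alarm U send] & (ready | send)))) = {n3}, so the formula holds at n3.

Yes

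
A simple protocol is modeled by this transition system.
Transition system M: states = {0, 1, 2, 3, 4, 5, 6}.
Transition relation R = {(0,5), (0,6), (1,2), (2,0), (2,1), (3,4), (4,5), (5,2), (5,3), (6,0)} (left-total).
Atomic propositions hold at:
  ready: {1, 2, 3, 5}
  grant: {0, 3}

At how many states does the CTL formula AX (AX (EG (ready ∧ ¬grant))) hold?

1

Sat(¬grant) = {1, 2, 4, 5, 6}
Sat(ready ∧ ¬grant) = {1, 2, 5}
EG (ready ∧ ¬grant): greatest fixpoint, start Z0 = {1, 2, 5}, keep only states in Sat with some successor in Z. Already a fixed point.
Sat(EG (ready ∧ ¬grant)) = {1, 2, 5}
Sat(AX (EG (ready ∧ ¬grant))) = {s : every successor in {1, 2, 5}} = {1, 4}
Sat(AX (AX (EG (ready ∧ ¬grant)))) = {s : every successor in {1, 4}} = {3}
|Sat(AX (AX (EG (ready ∧ ¬grant))))| = |{3}| = 1.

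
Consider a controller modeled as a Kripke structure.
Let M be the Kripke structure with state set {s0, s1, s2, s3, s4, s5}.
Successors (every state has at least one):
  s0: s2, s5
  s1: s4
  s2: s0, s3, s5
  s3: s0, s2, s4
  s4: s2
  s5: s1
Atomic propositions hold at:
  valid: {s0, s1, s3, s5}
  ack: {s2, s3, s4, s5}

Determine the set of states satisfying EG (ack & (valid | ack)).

Sat(valid | ack) = {s0, s1, s2, s3, s4, s5}
Sat(ack & (valid | ack)) = {s2, s3, s4, s5}
EG (ack & (valid | ack)): greatest fixpoint, start Z0 = {s2, s3, s4, s5}, keep only states in Sat with some successor in Z. Z1 = {s2, s3, s4}; fixed.
Sat(EG (ack & (valid | ack))) = {s2, s3, s4}

{s2, s3, s4}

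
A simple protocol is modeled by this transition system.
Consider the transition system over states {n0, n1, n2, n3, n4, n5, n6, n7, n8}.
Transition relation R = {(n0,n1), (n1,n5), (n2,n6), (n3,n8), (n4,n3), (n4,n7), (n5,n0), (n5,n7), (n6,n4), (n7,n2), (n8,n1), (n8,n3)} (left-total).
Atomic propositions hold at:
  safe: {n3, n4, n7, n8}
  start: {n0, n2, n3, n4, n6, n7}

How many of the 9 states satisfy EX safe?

5

Sat(EX safe) = {s : some successor in {n3, n4, n7, n8}} = {n3, n4, n5, n6, n8}
|Sat(EX safe)| = |{n3, n4, n5, n6, n8}| = 5.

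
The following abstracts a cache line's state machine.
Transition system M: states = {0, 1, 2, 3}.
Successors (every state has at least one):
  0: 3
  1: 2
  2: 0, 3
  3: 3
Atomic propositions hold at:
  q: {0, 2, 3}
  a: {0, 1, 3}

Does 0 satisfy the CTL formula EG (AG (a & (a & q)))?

Yes

Sat(a & q) = {0, 3}
Sat(a & (a & q)) = {0, 3}
AG (a & (a & q)): greatest fixpoint, start Z0 = {0, 3}, keep only states in Sat with every successor in Z. Already a fixed point.
Sat(AG (a & (a & q))) = {0, 3}
EG (AG (a & (a & q))): greatest fixpoint, start Z0 = {0, 3}, keep only states in Sat with some successor in Z. Already a fixed point.
Sat(EG (AG (a & (a & q)))) = {0, 3}
0 ∈ Sat(EG (AG (a & (a & q)))) = {0, 3}, so the formula holds at 0.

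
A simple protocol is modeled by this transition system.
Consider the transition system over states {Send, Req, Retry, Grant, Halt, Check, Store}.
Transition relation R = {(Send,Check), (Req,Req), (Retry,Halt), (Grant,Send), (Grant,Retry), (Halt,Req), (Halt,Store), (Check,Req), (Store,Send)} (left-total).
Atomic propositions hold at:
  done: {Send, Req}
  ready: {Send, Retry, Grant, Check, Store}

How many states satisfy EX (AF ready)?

4

AF ready: least fixpoint, start Z0 = {Send, Retry, Grant, Check, Store}, add states with every successor in Z. Already a fixed point.
Sat(AF ready) = {Send, Retry, Grant, Check, Store}
Sat(EX (AF ready)) = {s : some successor in {Send, Retry, Grant, Check, Store}} = {Send, Grant, Halt, Store}
|Sat(EX (AF ready))| = |{Send, Grant, Halt, Store}| = 4.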